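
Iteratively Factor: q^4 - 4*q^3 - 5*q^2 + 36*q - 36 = (q - 2)*(q^3 - 2*q^2 - 9*q + 18) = (q - 2)*(q + 3)*(q^2 - 5*q + 6) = (q - 3)*(q - 2)*(q + 3)*(q - 2)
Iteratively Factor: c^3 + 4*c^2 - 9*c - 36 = (c - 3)*(c^2 + 7*c + 12) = (c - 3)*(c + 3)*(c + 4)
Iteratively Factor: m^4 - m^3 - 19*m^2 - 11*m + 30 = (m - 5)*(m^3 + 4*m^2 + m - 6) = (m - 5)*(m + 3)*(m^2 + m - 2) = (m - 5)*(m - 1)*(m + 3)*(m + 2)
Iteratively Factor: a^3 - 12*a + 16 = (a + 4)*(a^2 - 4*a + 4) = (a - 2)*(a + 4)*(a - 2)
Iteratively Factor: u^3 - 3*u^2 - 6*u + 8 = (u - 4)*(u^2 + u - 2) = (u - 4)*(u + 2)*(u - 1)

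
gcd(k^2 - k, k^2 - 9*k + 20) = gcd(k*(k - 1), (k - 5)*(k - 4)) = 1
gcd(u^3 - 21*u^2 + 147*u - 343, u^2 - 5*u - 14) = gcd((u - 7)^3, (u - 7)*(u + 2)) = u - 7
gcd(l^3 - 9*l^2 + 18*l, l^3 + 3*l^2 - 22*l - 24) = 1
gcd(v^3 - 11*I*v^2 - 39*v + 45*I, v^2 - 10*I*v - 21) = v - 3*I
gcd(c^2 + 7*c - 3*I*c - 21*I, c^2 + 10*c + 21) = c + 7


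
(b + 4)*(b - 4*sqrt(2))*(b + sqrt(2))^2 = b^4 - 2*sqrt(2)*b^3 + 4*b^3 - 14*b^2 - 8*sqrt(2)*b^2 - 56*b - 8*sqrt(2)*b - 32*sqrt(2)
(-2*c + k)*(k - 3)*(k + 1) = -2*c*k^2 + 4*c*k + 6*c + k^3 - 2*k^2 - 3*k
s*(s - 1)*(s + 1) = s^3 - s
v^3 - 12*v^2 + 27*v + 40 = (v - 8)*(v - 5)*(v + 1)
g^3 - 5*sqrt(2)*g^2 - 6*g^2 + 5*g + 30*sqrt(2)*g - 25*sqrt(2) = (g - 5)*(g - 1)*(g - 5*sqrt(2))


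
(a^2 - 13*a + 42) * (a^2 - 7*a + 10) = a^4 - 20*a^3 + 143*a^2 - 424*a + 420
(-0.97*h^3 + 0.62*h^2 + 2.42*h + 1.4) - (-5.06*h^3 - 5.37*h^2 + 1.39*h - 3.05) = 4.09*h^3 + 5.99*h^2 + 1.03*h + 4.45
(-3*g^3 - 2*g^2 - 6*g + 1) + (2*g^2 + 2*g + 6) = -3*g^3 - 4*g + 7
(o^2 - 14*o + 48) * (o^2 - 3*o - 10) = o^4 - 17*o^3 + 80*o^2 - 4*o - 480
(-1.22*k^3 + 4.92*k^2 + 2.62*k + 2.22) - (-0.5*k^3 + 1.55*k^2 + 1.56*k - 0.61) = -0.72*k^3 + 3.37*k^2 + 1.06*k + 2.83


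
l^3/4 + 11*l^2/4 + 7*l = l*(l/4 + 1)*(l + 7)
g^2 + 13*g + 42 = (g + 6)*(g + 7)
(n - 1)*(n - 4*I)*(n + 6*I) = n^3 - n^2 + 2*I*n^2 + 24*n - 2*I*n - 24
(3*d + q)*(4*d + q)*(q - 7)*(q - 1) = 12*d^2*q^2 - 96*d^2*q + 84*d^2 + 7*d*q^3 - 56*d*q^2 + 49*d*q + q^4 - 8*q^3 + 7*q^2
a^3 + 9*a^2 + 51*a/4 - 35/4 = (a - 1/2)*(a + 5/2)*(a + 7)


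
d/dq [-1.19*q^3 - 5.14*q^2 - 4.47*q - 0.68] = -3.57*q^2 - 10.28*q - 4.47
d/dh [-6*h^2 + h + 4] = 1 - 12*h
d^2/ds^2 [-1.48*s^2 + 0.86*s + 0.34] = -2.96000000000000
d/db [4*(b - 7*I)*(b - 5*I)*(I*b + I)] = 12*I*b^2 + 8*b*(12 + I) + 48 - 140*I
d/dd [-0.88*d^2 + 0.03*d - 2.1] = 0.03 - 1.76*d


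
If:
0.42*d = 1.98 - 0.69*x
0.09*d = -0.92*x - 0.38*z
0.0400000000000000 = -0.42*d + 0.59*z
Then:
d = 13.36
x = -5.26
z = 9.58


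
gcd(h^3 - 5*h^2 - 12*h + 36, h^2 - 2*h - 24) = h - 6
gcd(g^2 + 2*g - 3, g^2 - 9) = g + 3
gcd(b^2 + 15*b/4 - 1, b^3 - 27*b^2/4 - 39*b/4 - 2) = 1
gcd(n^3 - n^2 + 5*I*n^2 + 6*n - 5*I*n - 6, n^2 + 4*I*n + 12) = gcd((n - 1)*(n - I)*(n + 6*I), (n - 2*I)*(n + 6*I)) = n + 6*I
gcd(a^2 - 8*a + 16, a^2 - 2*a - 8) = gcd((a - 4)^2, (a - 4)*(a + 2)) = a - 4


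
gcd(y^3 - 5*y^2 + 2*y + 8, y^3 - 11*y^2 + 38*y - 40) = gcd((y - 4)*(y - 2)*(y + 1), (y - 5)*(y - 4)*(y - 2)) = y^2 - 6*y + 8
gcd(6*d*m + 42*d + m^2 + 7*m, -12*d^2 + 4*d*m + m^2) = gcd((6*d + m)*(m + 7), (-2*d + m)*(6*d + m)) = 6*d + m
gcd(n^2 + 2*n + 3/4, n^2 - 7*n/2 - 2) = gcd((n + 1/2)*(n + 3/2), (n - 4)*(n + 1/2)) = n + 1/2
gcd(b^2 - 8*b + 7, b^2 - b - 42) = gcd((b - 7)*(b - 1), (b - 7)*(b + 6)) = b - 7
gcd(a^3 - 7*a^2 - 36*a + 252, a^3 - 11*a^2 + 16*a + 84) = a^2 - 13*a + 42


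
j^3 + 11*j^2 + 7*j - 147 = (j - 3)*(j + 7)^2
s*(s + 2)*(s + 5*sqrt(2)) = s^3 + 2*s^2 + 5*sqrt(2)*s^2 + 10*sqrt(2)*s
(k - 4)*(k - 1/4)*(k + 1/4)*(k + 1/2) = k^4 - 7*k^3/2 - 33*k^2/16 + 7*k/32 + 1/8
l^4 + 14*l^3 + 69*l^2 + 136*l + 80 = (l + 1)*(l + 4)^2*(l + 5)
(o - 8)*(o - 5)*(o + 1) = o^3 - 12*o^2 + 27*o + 40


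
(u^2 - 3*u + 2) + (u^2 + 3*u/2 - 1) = 2*u^2 - 3*u/2 + 1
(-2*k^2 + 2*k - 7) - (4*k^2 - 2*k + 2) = -6*k^2 + 4*k - 9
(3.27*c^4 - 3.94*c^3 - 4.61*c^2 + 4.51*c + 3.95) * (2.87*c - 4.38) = 9.3849*c^5 - 25.6304*c^4 + 4.0265*c^3 + 33.1355*c^2 - 8.4173*c - 17.301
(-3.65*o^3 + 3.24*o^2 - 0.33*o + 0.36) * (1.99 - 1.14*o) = 4.161*o^4 - 10.9571*o^3 + 6.8238*o^2 - 1.0671*o + 0.7164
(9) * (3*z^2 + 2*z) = 27*z^2 + 18*z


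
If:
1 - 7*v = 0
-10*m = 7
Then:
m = -7/10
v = 1/7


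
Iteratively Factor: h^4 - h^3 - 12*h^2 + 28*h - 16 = (h - 2)*(h^3 + h^2 - 10*h + 8) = (h - 2)*(h + 4)*(h^2 - 3*h + 2) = (h - 2)^2*(h + 4)*(h - 1)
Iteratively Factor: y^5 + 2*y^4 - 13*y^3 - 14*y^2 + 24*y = (y + 2)*(y^4 - 13*y^2 + 12*y) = (y + 2)*(y + 4)*(y^3 - 4*y^2 + 3*y) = y*(y + 2)*(y + 4)*(y^2 - 4*y + 3) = y*(y - 3)*(y + 2)*(y + 4)*(y - 1)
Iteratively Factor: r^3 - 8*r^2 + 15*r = (r - 5)*(r^2 - 3*r) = (r - 5)*(r - 3)*(r)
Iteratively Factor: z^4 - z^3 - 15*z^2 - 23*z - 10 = (z + 1)*(z^3 - 2*z^2 - 13*z - 10) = (z - 5)*(z + 1)*(z^2 + 3*z + 2) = (z - 5)*(z + 1)^2*(z + 2)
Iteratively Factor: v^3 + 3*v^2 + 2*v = (v)*(v^2 + 3*v + 2) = v*(v + 1)*(v + 2)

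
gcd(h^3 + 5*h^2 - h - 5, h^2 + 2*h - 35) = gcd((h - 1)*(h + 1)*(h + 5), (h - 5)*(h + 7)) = 1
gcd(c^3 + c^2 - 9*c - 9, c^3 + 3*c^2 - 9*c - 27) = c^2 - 9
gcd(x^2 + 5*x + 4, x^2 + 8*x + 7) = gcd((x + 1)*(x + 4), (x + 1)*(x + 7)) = x + 1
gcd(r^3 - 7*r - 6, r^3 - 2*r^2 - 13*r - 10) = r^2 + 3*r + 2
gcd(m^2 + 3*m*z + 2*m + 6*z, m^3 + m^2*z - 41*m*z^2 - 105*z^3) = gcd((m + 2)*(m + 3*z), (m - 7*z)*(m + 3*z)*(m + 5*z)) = m + 3*z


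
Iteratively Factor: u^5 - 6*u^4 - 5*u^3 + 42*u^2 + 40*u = (u - 5)*(u^4 - u^3 - 10*u^2 - 8*u) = u*(u - 5)*(u^3 - u^2 - 10*u - 8) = u*(u - 5)*(u + 1)*(u^2 - 2*u - 8) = u*(u - 5)*(u - 4)*(u + 1)*(u + 2)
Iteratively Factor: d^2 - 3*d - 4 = (d + 1)*(d - 4)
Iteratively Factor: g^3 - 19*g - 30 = (g + 3)*(g^2 - 3*g - 10) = (g + 2)*(g + 3)*(g - 5)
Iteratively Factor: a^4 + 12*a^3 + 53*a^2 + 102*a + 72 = (a + 3)*(a^3 + 9*a^2 + 26*a + 24) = (a + 2)*(a + 3)*(a^2 + 7*a + 12) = (a + 2)*(a + 3)^2*(a + 4)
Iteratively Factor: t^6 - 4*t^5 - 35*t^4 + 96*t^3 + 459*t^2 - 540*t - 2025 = (t + 3)*(t^5 - 7*t^4 - 14*t^3 + 138*t^2 + 45*t - 675) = (t - 5)*(t + 3)*(t^4 - 2*t^3 - 24*t^2 + 18*t + 135) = (t - 5)*(t + 3)^2*(t^3 - 5*t^2 - 9*t + 45) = (t - 5)*(t - 3)*(t + 3)^2*(t^2 - 2*t - 15) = (t - 5)*(t - 3)*(t + 3)^3*(t - 5)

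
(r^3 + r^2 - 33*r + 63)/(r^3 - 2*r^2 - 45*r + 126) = (r - 3)/(r - 6)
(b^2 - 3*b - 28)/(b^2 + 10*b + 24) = (b - 7)/(b + 6)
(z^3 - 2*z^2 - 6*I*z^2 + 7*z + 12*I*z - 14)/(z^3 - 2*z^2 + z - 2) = (z - 7*I)/(z - I)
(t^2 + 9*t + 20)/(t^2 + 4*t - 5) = (t + 4)/(t - 1)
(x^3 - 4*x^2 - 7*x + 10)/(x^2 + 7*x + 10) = (x^2 - 6*x + 5)/(x + 5)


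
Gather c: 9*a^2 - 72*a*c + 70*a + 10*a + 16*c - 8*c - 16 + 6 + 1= 9*a^2 + 80*a + c*(8 - 72*a) - 9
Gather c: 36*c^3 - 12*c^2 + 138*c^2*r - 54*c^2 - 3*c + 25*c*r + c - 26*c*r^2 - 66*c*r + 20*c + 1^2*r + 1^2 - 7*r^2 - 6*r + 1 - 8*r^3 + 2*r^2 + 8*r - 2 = 36*c^3 + c^2*(138*r - 66) + c*(-26*r^2 - 41*r + 18) - 8*r^3 - 5*r^2 + 3*r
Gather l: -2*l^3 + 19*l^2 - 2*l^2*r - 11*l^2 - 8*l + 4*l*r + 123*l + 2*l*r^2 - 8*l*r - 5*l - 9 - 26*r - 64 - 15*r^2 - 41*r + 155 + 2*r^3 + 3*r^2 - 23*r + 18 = -2*l^3 + l^2*(8 - 2*r) + l*(2*r^2 - 4*r + 110) + 2*r^3 - 12*r^2 - 90*r + 100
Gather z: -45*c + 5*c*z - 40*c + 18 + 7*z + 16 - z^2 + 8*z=-85*c - z^2 + z*(5*c + 15) + 34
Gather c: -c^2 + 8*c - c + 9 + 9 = -c^2 + 7*c + 18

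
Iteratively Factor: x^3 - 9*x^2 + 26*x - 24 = (x - 3)*(x^2 - 6*x + 8) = (x - 3)*(x - 2)*(x - 4)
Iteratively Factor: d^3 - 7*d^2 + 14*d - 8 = (d - 1)*(d^2 - 6*d + 8) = (d - 2)*(d - 1)*(d - 4)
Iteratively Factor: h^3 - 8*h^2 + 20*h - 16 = (h - 4)*(h^2 - 4*h + 4) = (h - 4)*(h - 2)*(h - 2)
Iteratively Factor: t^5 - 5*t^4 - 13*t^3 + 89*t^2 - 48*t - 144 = (t - 3)*(t^4 - 2*t^3 - 19*t^2 + 32*t + 48) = (t - 3)*(t + 1)*(t^3 - 3*t^2 - 16*t + 48) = (t - 4)*(t - 3)*(t + 1)*(t^2 + t - 12) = (t - 4)*(t - 3)^2*(t + 1)*(t + 4)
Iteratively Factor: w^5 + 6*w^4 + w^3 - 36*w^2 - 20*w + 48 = (w - 1)*(w^4 + 7*w^3 + 8*w^2 - 28*w - 48) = (w - 2)*(w - 1)*(w^3 + 9*w^2 + 26*w + 24) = (w - 2)*(w - 1)*(w + 3)*(w^2 + 6*w + 8) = (w - 2)*(w - 1)*(w + 2)*(w + 3)*(w + 4)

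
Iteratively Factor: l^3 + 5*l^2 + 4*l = (l + 4)*(l^2 + l) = (l + 1)*(l + 4)*(l)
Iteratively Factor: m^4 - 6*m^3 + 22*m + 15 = (m + 1)*(m^3 - 7*m^2 + 7*m + 15) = (m - 3)*(m + 1)*(m^2 - 4*m - 5) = (m - 5)*(m - 3)*(m + 1)*(m + 1)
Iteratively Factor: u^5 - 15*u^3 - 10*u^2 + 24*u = (u + 3)*(u^4 - 3*u^3 - 6*u^2 + 8*u) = (u + 2)*(u + 3)*(u^3 - 5*u^2 + 4*u) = u*(u + 2)*(u + 3)*(u^2 - 5*u + 4) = u*(u - 1)*(u + 2)*(u + 3)*(u - 4)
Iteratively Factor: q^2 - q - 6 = (q - 3)*(q + 2)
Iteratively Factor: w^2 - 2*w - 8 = (w - 4)*(w + 2)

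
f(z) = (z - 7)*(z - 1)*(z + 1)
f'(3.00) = -16.00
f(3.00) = -32.00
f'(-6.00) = 191.00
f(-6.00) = -455.00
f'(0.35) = -5.53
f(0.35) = 5.84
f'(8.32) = 90.19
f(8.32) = 90.05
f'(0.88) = -11.00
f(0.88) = 1.38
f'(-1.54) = 27.67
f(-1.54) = -11.71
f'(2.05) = -17.09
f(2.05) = -15.85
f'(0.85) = -10.73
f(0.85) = 1.71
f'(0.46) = -6.81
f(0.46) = 5.16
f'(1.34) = -14.37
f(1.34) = -4.50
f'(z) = (z - 7)*(z - 1) + (z - 7)*(z + 1) + (z - 1)*(z + 1)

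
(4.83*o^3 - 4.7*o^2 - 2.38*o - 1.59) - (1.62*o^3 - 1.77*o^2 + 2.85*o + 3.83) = 3.21*o^3 - 2.93*o^2 - 5.23*o - 5.42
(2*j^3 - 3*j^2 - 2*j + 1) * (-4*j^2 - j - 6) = -8*j^5 + 10*j^4 - j^3 + 16*j^2 + 11*j - 6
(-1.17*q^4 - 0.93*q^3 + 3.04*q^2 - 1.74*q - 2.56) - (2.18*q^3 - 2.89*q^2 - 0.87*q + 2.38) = -1.17*q^4 - 3.11*q^3 + 5.93*q^2 - 0.87*q - 4.94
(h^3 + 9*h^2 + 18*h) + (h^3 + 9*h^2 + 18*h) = 2*h^3 + 18*h^2 + 36*h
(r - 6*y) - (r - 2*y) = -4*y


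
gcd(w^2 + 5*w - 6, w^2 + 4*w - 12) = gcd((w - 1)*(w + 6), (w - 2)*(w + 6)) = w + 6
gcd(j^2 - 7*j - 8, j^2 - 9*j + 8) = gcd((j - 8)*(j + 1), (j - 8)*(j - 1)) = j - 8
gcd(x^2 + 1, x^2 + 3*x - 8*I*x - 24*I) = 1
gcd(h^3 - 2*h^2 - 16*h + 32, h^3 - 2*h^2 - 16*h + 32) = h^3 - 2*h^2 - 16*h + 32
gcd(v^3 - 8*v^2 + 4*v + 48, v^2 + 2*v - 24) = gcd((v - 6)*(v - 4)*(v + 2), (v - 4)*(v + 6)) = v - 4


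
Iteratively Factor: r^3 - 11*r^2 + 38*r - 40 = (r - 5)*(r^2 - 6*r + 8) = (r - 5)*(r - 2)*(r - 4)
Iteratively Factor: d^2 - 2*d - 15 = (d - 5)*(d + 3)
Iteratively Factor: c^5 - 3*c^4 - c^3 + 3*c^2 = (c)*(c^4 - 3*c^3 - c^2 + 3*c) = c^2*(c^3 - 3*c^2 - c + 3) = c^2*(c + 1)*(c^2 - 4*c + 3) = c^2*(c - 1)*(c + 1)*(c - 3)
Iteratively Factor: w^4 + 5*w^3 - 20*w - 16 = (w + 1)*(w^3 + 4*w^2 - 4*w - 16) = (w + 1)*(w + 4)*(w^2 - 4) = (w - 2)*(w + 1)*(w + 4)*(w + 2)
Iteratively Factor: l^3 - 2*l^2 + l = (l - 1)*(l^2 - l) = l*(l - 1)*(l - 1)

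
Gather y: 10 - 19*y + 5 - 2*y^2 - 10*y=-2*y^2 - 29*y + 15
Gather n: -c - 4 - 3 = -c - 7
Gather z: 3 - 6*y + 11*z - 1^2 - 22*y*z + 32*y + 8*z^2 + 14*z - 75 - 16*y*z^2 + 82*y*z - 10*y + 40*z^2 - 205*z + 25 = 16*y + z^2*(48 - 16*y) + z*(60*y - 180) - 48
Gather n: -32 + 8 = -24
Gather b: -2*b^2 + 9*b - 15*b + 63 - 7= -2*b^2 - 6*b + 56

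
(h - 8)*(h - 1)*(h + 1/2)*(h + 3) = h^4 - 11*h^3/2 - 22*h^2 + 29*h/2 + 12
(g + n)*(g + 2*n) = g^2 + 3*g*n + 2*n^2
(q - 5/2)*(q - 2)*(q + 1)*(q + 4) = q^4 + q^3/2 - 27*q^2/2 + 7*q + 20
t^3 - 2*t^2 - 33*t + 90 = (t - 5)*(t - 3)*(t + 6)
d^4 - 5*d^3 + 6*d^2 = d^2*(d - 3)*(d - 2)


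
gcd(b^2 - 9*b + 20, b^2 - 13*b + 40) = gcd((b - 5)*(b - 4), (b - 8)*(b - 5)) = b - 5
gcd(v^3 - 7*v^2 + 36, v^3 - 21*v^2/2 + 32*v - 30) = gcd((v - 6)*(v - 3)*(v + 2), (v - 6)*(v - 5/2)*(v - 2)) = v - 6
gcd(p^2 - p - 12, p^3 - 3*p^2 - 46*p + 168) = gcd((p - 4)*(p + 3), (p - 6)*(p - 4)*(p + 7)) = p - 4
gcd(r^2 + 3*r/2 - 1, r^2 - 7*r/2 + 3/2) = r - 1/2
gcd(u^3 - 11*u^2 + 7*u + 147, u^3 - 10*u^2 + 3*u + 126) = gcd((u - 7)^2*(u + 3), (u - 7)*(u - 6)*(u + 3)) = u^2 - 4*u - 21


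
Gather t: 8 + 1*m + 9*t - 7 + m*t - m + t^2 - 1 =t^2 + t*(m + 9)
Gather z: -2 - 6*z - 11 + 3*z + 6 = -3*z - 7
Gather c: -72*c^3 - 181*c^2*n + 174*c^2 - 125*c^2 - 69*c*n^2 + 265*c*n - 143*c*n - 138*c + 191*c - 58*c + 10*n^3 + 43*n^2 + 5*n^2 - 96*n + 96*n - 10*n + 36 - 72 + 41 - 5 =-72*c^3 + c^2*(49 - 181*n) + c*(-69*n^2 + 122*n - 5) + 10*n^3 + 48*n^2 - 10*n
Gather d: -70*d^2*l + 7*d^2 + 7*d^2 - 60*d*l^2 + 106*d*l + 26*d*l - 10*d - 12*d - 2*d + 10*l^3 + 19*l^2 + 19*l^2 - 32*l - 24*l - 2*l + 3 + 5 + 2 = d^2*(14 - 70*l) + d*(-60*l^2 + 132*l - 24) + 10*l^3 + 38*l^2 - 58*l + 10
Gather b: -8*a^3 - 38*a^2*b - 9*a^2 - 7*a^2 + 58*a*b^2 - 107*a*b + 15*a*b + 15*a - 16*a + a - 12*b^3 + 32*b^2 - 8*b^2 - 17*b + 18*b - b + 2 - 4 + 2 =-8*a^3 - 16*a^2 - 12*b^3 + b^2*(58*a + 24) + b*(-38*a^2 - 92*a)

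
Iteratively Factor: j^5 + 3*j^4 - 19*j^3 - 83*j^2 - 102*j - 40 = (j + 4)*(j^4 - j^3 - 15*j^2 - 23*j - 10) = (j - 5)*(j + 4)*(j^3 + 4*j^2 + 5*j + 2) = (j - 5)*(j + 1)*(j + 4)*(j^2 + 3*j + 2) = (j - 5)*(j + 1)*(j + 2)*(j + 4)*(j + 1)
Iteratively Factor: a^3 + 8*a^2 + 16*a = (a)*(a^2 + 8*a + 16) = a*(a + 4)*(a + 4)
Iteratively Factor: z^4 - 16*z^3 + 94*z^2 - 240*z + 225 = (z - 3)*(z^3 - 13*z^2 + 55*z - 75) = (z - 3)^2*(z^2 - 10*z + 25) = (z - 5)*(z - 3)^2*(z - 5)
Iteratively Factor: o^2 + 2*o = (o)*(o + 2)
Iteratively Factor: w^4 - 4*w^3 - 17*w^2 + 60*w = (w - 5)*(w^3 + w^2 - 12*w) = (w - 5)*(w + 4)*(w^2 - 3*w) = (w - 5)*(w - 3)*(w + 4)*(w)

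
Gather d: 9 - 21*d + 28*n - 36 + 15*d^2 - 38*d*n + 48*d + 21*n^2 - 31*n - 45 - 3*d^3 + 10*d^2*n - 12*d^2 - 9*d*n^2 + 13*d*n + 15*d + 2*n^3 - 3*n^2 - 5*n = -3*d^3 + d^2*(10*n + 3) + d*(-9*n^2 - 25*n + 42) + 2*n^3 + 18*n^2 - 8*n - 72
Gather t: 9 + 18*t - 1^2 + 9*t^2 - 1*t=9*t^2 + 17*t + 8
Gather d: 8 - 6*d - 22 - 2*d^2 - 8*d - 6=-2*d^2 - 14*d - 20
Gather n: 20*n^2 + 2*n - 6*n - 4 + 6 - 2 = 20*n^2 - 4*n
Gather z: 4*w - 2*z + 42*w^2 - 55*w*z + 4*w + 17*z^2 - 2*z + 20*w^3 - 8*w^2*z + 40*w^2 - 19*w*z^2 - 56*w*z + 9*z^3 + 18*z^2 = 20*w^3 + 82*w^2 + 8*w + 9*z^3 + z^2*(35 - 19*w) + z*(-8*w^2 - 111*w - 4)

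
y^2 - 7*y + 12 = (y - 4)*(y - 3)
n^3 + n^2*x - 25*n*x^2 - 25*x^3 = (n - 5*x)*(n + x)*(n + 5*x)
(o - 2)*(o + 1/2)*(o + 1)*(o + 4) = o^4 + 7*o^3/2 - 9*o^2/2 - 11*o - 4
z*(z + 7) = z^2 + 7*z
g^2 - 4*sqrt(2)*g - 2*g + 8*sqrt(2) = (g - 2)*(g - 4*sqrt(2))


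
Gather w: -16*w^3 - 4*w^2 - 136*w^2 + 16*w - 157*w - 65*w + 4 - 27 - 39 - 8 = -16*w^3 - 140*w^2 - 206*w - 70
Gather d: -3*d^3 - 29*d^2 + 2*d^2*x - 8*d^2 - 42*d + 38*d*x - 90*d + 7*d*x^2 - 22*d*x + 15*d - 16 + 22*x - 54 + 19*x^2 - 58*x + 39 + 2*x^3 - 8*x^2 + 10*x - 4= -3*d^3 + d^2*(2*x - 37) + d*(7*x^2 + 16*x - 117) + 2*x^3 + 11*x^2 - 26*x - 35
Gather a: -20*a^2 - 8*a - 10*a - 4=-20*a^2 - 18*a - 4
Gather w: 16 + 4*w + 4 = 4*w + 20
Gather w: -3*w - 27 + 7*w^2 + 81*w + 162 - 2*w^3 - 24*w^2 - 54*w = -2*w^3 - 17*w^2 + 24*w + 135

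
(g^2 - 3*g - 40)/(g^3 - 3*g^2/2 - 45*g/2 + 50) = 2*(g - 8)/(2*g^2 - 13*g + 20)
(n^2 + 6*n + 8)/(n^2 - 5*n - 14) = (n + 4)/(n - 7)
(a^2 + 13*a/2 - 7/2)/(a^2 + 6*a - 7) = (a - 1/2)/(a - 1)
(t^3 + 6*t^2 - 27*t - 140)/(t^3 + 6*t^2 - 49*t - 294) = (t^2 - t - 20)/(t^2 - t - 42)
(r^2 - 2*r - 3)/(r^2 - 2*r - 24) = (-r^2 + 2*r + 3)/(-r^2 + 2*r + 24)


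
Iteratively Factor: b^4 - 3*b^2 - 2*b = (b)*(b^3 - 3*b - 2) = b*(b + 1)*(b^2 - b - 2) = b*(b - 2)*(b + 1)*(b + 1)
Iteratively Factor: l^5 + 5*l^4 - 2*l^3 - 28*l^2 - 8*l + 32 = (l + 4)*(l^4 + l^3 - 6*l^2 - 4*l + 8) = (l + 2)*(l + 4)*(l^3 - l^2 - 4*l + 4) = (l + 2)^2*(l + 4)*(l^2 - 3*l + 2) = (l - 1)*(l + 2)^2*(l + 4)*(l - 2)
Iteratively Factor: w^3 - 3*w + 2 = (w + 2)*(w^2 - 2*w + 1) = (w - 1)*(w + 2)*(w - 1)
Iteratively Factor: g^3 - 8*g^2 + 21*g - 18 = (g - 2)*(g^2 - 6*g + 9) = (g - 3)*(g - 2)*(g - 3)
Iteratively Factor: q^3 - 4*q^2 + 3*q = (q - 1)*(q^2 - 3*q) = q*(q - 1)*(q - 3)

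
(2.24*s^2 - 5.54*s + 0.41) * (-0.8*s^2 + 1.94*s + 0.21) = -1.792*s^4 + 8.7776*s^3 - 10.6052*s^2 - 0.368*s + 0.0861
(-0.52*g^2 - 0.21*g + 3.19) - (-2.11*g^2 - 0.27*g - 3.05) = 1.59*g^2 + 0.06*g + 6.24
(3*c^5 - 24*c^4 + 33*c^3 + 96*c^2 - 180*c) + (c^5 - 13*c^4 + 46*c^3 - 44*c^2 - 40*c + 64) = 4*c^5 - 37*c^4 + 79*c^3 + 52*c^2 - 220*c + 64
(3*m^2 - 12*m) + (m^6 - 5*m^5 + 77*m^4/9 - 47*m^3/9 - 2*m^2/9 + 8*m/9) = m^6 - 5*m^5 + 77*m^4/9 - 47*m^3/9 + 25*m^2/9 - 100*m/9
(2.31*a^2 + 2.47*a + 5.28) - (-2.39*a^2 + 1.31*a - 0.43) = 4.7*a^2 + 1.16*a + 5.71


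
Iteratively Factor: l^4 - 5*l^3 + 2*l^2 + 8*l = (l - 4)*(l^3 - l^2 - 2*l) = (l - 4)*(l - 2)*(l^2 + l) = (l - 4)*(l - 2)*(l + 1)*(l)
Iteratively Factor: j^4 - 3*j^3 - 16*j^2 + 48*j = (j - 4)*(j^3 + j^2 - 12*j) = (j - 4)*(j - 3)*(j^2 + 4*j) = (j - 4)*(j - 3)*(j + 4)*(j)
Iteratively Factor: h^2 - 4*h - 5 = (h + 1)*(h - 5)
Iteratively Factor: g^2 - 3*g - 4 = (g - 4)*(g + 1)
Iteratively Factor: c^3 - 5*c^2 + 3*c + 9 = (c - 3)*(c^2 - 2*c - 3) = (c - 3)*(c + 1)*(c - 3)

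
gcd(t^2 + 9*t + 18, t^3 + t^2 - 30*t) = t + 6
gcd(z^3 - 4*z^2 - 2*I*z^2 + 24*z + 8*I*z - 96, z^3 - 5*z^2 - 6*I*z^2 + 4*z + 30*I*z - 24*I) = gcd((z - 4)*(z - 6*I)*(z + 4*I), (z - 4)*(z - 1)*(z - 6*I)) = z^2 + z*(-4 - 6*I) + 24*I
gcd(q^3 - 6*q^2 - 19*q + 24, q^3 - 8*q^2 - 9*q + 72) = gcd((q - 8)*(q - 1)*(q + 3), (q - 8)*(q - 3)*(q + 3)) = q^2 - 5*q - 24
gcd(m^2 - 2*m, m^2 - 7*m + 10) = m - 2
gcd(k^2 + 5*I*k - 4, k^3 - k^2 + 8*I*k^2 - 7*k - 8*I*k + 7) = k + I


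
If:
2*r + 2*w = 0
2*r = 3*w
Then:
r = 0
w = 0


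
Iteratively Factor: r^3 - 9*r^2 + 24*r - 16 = (r - 1)*(r^2 - 8*r + 16) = (r - 4)*(r - 1)*(r - 4)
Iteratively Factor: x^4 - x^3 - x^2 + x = (x + 1)*(x^3 - 2*x^2 + x) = (x - 1)*(x + 1)*(x^2 - x) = (x - 1)^2*(x + 1)*(x)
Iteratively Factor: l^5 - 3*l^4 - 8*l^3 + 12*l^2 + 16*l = (l + 1)*(l^4 - 4*l^3 - 4*l^2 + 16*l) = (l - 2)*(l + 1)*(l^3 - 2*l^2 - 8*l) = (l - 2)*(l + 1)*(l + 2)*(l^2 - 4*l) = (l - 4)*(l - 2)*(l + 1)*(l + 2)*(l)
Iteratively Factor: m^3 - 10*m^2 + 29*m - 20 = (m - 4)*(m^2 - 6*m + 5) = (m - 5)*(m - 4)*(m - 1)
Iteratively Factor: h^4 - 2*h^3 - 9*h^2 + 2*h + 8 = (h + 2)*(h^3 - 4*h^2 - h + 4) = (h + 1)*(h + 2)*(h^2 - 5*h + 4) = (h - 1)*(h + 1)*(h + 2)*(h - 4)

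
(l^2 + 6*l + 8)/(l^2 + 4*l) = (l + 2)/l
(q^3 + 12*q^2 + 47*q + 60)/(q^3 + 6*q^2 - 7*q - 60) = (q + 3)/(q - 3)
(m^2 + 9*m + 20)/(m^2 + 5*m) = (m + 4)/m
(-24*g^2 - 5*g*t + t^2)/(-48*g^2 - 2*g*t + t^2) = (3*g + t)/(6*g + t)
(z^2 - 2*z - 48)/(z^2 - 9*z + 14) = (z^2 - 2*z - 48)/(z^2 - 9*z + 14)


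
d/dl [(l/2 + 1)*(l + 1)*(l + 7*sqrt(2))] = 3*l^2/2 + 3*l + 7*sqrt(2)*l + 1 + 21*sqrt(2)/2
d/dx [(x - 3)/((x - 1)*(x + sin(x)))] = ((3 - x)*(x + sin(x)) - (x - 3)*(x - 1)*(cos(x) + 1) + (x - 1)*(x + sin(x)))/((x - 1)^2*(x + sin(x))^2)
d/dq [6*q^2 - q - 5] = 12*q - 1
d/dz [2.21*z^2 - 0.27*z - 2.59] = 4.42*z - 0.27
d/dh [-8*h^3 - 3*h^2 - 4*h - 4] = -24*h^2 - 6*h - 4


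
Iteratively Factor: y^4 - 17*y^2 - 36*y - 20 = (y + 2)*(y^3 - 2*y^2 - 13*y - 10) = (y + 1)*(y + 2)*(y^2 - 3*y - 10) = (y - 5)*(y + 1)*(y + 2)*(y + 2)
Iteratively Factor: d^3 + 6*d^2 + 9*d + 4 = (d + 4)*(d^2 + 2*d + 1) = (d + 1)*(d + 4)*(d + 1)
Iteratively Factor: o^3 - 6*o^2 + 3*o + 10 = (o - 2)*(o^2 - 4*o - 5) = (o - 5)*(o - 2)*(o + 1)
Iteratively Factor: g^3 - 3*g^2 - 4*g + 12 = (g - 2)*(g^2 - g - 6) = (g - 2)*(g + 2)*(g - 3)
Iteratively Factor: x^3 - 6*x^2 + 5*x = (x)*(x^2 - 6*x + 5) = x*(x - 1)*(x - 5)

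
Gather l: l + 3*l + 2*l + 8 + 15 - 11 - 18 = 6*l - 6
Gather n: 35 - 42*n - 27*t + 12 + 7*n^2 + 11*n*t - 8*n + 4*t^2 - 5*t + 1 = 7*n^2 + n*(11*t - 50) + 4*t^2 - 32*t + 48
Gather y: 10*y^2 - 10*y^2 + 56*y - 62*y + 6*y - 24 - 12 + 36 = 0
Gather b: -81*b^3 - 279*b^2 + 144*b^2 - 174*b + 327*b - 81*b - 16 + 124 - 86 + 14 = -81*b^3 - 135*b^2 + 72*b + 36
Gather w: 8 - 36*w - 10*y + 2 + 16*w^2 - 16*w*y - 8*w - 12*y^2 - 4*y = 16*w^2 + w*(-16*y - 44) - 12*y^2 - 14*y + 10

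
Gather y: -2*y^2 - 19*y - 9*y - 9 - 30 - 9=-2*y^2 - 28*y - 48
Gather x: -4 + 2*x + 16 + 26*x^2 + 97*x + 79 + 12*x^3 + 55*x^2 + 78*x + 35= 12*x^3 + 81*x^2 + 177*x + 126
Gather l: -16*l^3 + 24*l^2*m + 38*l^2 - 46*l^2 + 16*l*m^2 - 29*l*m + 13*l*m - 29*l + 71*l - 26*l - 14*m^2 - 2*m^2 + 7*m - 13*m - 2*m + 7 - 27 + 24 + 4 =-16*l^3 + l^2*(24*m - 8) + l*(16*m^2 - 16*m + 16) - 16*m^2 - 8*m + 8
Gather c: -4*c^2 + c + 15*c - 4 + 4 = -4*c^2 + 16*c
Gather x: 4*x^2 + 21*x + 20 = 4*x^2 + 21*x + 20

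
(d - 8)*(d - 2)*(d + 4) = d^3 - 6*d^2 - 24*d + 64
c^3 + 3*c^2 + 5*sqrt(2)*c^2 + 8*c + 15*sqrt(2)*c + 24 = (c + 3)*(c + sqrt(2))*(c + 4*sqrt(2))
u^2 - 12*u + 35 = (u - 7)*(u - 5)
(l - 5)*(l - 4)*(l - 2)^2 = l^4 - 13*l^3 + 60*l^2 - 116*l + 80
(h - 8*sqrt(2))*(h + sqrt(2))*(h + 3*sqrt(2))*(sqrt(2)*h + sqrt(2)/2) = sqrt(2)*h^4 - 8*h^3 + sqrt(2)*h^3/2 - 58*sqrt(2)*h^2 - 4*h^2 - 96*h - 29*sqrt(2)*h - 48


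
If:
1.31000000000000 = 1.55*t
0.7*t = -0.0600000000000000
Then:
No Solution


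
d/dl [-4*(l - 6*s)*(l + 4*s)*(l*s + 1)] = -12*l^2*s + 16*l*s^2 - 8*l + 96*s^3 + 8*s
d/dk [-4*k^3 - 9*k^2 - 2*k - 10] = -12*k^2 - 18*k - 2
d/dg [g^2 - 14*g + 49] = 2*g - 14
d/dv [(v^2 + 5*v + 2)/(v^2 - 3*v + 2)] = 8*(2 - v^2)/(v^4 - 6*v^3 + 13*v^2 - 12*v + 4)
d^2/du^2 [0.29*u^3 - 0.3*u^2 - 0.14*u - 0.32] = 1.74*u - 0.6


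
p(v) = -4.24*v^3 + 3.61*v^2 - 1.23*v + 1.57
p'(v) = -12.72*v^2 + 7.22*v - 1.23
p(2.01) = -20.75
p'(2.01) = -38.11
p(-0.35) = 2.62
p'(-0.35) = -5.32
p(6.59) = -1063.21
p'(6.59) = -506.06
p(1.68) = -10.41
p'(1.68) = -25.00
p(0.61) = 1.20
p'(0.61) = -1.56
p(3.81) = -185.21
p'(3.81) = -158.37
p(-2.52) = 95.45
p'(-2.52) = -100.20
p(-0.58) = 4.33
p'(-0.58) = -9.70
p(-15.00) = 15142.27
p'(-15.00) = -2971.53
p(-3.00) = 152.23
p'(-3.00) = -137.37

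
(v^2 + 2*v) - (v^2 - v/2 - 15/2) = 5*v/2 + 15/2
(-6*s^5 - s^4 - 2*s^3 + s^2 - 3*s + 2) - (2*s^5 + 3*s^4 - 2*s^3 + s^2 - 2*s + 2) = -8*s^5 - 4*s^4 - s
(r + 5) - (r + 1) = 4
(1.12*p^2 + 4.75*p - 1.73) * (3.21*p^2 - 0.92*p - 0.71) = 3.5952*p^4 + 14.2171*p^3 - 10.7185*p^2 - 1.7809*p + 1.2283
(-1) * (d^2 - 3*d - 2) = -d^2 + 3*d + 2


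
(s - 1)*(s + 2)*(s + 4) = s^3 + 5*s^2 + 2*s - 8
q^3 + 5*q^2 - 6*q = q*(q - 1)*(q + 6)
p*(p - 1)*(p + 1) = p^3 - p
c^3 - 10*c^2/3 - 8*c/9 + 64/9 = (c - 8/3)*(c - 2)*(c + 4/3)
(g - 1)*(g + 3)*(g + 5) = g^3 + 7*g^2 + 7*g - 15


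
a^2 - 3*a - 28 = (a - 7)*(a + 4)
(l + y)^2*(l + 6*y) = l^3 + 8*l^2*y + 13*l*y^2 + 6*y^3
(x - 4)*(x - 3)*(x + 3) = x^3 - 4*x^2 - 9*x + 36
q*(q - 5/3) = q^2 - 5*q/3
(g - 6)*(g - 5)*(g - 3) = g^3 - 14*g^2 + 63*g - 90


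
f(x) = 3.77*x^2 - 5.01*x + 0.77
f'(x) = 7.54*x - 5.01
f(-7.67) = 260.98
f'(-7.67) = -62.84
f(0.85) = -0.76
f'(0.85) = 1.40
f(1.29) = 0.58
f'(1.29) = 4.72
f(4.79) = 63.27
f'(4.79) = 31.11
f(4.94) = 68.02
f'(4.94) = 32.24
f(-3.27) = 57.46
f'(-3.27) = -29.67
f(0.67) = -0.89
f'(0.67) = 0.04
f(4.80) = 63.58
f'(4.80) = 31.18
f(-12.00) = 603.77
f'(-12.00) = -95.49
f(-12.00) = 603.77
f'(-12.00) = -95.49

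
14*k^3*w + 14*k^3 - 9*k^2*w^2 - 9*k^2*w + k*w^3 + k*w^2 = (-7*k + w)*(-2*k + w)*(k*w + k)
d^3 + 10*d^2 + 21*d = d*(d + 3)*(d + 7)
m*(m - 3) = m^2 - 3*m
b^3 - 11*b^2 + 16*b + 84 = (b - 7)*(b - 6)*(b + 2)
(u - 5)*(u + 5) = u^2 - 25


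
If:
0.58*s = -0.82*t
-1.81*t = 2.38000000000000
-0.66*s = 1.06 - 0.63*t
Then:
No Solution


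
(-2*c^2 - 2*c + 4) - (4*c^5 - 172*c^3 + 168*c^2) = -4*c^5 + 172*c^3 - 170*c^2 - 2*c + 4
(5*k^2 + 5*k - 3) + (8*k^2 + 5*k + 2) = 13*k^2 + 10*k - 1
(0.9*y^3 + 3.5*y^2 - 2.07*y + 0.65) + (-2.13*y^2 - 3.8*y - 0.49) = 0.9*y^3 + 1.37*y^2 - 5.87*y + 0.16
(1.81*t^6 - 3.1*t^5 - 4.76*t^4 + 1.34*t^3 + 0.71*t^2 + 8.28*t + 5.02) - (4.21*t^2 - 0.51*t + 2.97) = 1.81*t^6 - 3.1*t^5 - 4.76*t^4 + 1.34*t^3 - 3.5*t^2 + 8.79*t + 2.05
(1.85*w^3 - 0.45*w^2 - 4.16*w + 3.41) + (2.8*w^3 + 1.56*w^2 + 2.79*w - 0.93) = 4.65*w^3 + 1.11*w^2 - 1.37*w + 2.48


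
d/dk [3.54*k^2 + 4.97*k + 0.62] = 7.08*k + 4.97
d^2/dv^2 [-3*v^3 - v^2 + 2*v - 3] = -18*v - 2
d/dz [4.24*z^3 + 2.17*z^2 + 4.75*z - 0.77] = 12.72*z^2 + 4.34*z + 4.75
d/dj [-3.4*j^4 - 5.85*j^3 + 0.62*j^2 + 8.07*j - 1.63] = -13.6*j^3 - 17.55*j^2 + 1.24*j + 8.07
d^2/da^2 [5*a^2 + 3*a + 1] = 10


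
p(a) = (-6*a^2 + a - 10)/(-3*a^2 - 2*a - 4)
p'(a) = (1 - 12*a)/(-3*a^2 - 2*a - 4) + (6*a + 2)*(-6*a^2 + a - 10)/(-3*a^2 - 2*a - 4)^2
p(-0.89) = 3.40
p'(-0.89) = -0.07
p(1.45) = 1.60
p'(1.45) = -0.06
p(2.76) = 1.64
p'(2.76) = 0.05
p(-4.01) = 2.50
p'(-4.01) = 0.14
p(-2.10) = 2.96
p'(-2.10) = 0.40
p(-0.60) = 3.29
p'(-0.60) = -0.76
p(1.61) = 1.60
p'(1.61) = -0.02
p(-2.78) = 2.74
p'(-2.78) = 0.27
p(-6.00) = 2.32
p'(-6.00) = 0.06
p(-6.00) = 2.32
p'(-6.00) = 0.06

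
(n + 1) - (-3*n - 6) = 4*n + 7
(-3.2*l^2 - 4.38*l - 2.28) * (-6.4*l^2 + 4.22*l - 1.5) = 20.48*l^4 + 14.528*l^3 + 0.9084*l^2 - 3.0516*l + 3.42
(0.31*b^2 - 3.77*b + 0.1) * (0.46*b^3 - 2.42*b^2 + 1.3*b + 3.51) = 0.1426*b^5 - 2.4844*b^4 + 9.5724*b^3 - 4.0549*b^2 - 13.1027*b + 0.351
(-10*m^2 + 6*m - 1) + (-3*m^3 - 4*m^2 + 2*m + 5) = -3*m^3 - 14*m^2 + 8*m + 4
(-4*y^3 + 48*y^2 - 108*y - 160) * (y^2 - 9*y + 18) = -4*y^5 + 84*y^4 - 612*y^3 + 1676*y^2 - 504*y - 2880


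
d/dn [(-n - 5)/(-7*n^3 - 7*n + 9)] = (7*n^3 + 7*n - 7*(n + 5)*(3*n^2 + 1) - 9)/(7*n^3 + 7*n - 9)^2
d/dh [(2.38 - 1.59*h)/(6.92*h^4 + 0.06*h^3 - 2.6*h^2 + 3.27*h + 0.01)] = (33.0084*h^4 - 65.6876*h^3 - 4.5624*h^2 + 12.376*h - 7.7985)/(47.8864*h^8 + 0.8304*h^7 - 35.9804*h^6 + 44.9448*h^5 + 7.2908*h^4 - 17.0028*h^3 + 10.6409*h^2 + 0.0654*h + 0.0001)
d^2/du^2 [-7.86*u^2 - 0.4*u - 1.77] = -15.7200000000000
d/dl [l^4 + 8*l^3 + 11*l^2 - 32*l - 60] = 4*l^3 + 24*l^2 + 22*l - 32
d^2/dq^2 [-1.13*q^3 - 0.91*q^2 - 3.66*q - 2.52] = -6.78*q - 1.82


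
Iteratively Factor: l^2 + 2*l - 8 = (l + 4)*(l - 2)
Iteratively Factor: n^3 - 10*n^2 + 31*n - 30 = (n - 3)*(n^2 - 7*n + 10) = (n - 3)*(n - 2)*(n - 5)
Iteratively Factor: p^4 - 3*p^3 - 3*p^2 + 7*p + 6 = (p + 1)*(p^3 - 4*p^2 + p + 6) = (p - 3)*(p + 1)*(p^2 - p - 2) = (p - 3)*(p + 1)^2*(p - 2)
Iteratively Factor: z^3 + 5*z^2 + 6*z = (z + 3)*(z^2 + 2*z) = (z + 2)*(z + 3)*(z)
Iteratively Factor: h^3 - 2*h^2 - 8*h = (h - 4)*(h^2 + 2*h) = h*(h - 4)*(h + 2)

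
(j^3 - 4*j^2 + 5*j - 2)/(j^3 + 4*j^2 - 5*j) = (j^2 - 3*j + 2)/(j*(j + 5))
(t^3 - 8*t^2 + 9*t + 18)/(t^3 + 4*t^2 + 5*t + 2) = (t^2 - 9*t + 18)/(t^2 + 3*t + 2)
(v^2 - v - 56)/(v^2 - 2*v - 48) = (v + 7)/(v + 6)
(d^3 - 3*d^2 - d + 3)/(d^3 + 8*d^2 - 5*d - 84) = (d^2 - 1)/(d^2 + 11*d + 28)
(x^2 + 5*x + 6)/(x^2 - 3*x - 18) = (x + 2)/(x - 6)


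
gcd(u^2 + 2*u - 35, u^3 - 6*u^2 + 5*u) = u - 5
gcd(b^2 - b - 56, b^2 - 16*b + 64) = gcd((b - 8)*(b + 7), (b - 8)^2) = b - 8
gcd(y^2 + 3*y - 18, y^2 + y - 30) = y + 6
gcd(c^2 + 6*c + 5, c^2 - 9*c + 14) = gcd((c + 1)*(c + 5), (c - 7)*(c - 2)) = 1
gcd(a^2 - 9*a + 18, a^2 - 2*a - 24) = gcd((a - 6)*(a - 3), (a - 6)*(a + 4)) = a - 6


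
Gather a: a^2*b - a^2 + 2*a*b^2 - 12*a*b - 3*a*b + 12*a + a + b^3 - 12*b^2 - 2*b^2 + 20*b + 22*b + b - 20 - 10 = a^2*(b - 1) + a*(2*b^2 - 15*b + 13) + b^3 - 14*b^2 + 43*b - 30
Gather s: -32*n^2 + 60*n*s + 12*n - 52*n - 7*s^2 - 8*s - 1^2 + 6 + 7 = -32*n^2 - 40*n - 7*s^2 + s*(60*n - 8) + 12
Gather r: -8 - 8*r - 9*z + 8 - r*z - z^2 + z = r*(-z - 8) - z^2 - 8*z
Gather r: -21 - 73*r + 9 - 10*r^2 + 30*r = -10*r^2 - 43*r - 12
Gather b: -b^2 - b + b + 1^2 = 1 - b^2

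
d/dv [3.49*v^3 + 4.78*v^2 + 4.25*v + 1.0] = 10.47*v^2 + 9.56*v + 4.25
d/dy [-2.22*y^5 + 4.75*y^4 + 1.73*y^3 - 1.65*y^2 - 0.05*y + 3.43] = -11.1*y^4 + 19.0*y^3 + 5.19*y^2 - 3.3*y - 0.05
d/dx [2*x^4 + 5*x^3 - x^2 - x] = 8*x^3 + 15*x^2 - 2*x - 1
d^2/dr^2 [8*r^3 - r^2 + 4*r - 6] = 48*r - 2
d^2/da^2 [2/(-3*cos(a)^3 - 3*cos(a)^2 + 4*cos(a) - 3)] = 2*((7*cos(a) - 24*cos(2*a) - 27*cos(3*a))*(3*cos(a)^3 + 3*cos(a)^2 - 4*cos(a) + 3)/4 - 2*(9*cos(a)^2 + 6*cos(a) - 4)^2*sin(a)^2)/(3*cos(a)^3 + 3*cos(a)^2 - 4*cos(a) + 3)^3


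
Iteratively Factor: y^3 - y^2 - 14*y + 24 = (y - 3)*(y^2 + 2*y - 8) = (y - 3)*(y + 4)*(y - 2)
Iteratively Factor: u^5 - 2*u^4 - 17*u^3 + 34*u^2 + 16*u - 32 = (u + 4)*(u^4 - 6*u^3 + 7*u^2 + 6*u - 8) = (u - 1)*(u + 4)*(u^3 - 5*u^2 + 2*u + 8) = (u - 2)*(u - 1)*(u + 4)*(u^2 - 3*u - 4) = (u - 2)*(u - 1)*(u + 1)*(u + 4)*(u - 4)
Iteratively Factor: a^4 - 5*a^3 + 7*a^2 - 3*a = (a - 1)*(a^3 - 4*a^2 + 3*a) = (a - 3)*(a - 1)*(a^2 - a) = a*(a - 3)*(a - 1)*(a - 1)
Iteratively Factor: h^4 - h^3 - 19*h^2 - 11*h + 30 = (h - 1)*(h^3 - 19*h - 30) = (h - 5)*(h - 1)*(h^2 + 5*h + 6) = (h - 5)*(h - 1)*(h + 2)*(h + 3)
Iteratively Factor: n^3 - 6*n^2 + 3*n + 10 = (n - 2)*(n^2 - 4*n - 5) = (n - 2)*(n + 1)*(n - 5)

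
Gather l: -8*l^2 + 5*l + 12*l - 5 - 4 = -8*l^2 + 17*l - 9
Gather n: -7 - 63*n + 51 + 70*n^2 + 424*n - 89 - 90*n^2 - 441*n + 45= -20*n^2 - 80*n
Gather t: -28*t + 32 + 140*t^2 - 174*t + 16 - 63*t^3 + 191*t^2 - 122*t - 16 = -63*t^3 + 331*t^2 - 324*t + 32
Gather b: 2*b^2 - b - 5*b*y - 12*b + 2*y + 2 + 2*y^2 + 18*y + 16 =2*b^2 + b*(-5*y - 13) + 2*y^2 + 20*y + 18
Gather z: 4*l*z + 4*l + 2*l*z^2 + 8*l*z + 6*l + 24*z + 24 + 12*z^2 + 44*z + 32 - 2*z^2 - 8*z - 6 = 10*l + z^2*(2*l + 10) + z*(12*l + 60) + 50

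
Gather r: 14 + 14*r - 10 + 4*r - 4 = 18*r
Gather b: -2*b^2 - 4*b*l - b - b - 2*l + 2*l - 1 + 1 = -2*b^2 + b*(-4*l - 2)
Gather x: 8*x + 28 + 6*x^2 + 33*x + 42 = 6*x^2 + 41*x + 70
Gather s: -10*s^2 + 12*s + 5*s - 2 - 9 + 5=-10*s^2 + 17*s - 6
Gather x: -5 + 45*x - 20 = 45*x - 25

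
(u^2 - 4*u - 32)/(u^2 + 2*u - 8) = (u - 8)/(u - 2)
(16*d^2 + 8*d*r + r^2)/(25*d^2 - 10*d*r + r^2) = (16*d^2 + 8*d*r + r^2)/(25*d^2 - 10*d*r + r^2)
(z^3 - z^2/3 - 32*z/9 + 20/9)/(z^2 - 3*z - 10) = (9*z^2 - 21*z + 10)/(9*(z - 5))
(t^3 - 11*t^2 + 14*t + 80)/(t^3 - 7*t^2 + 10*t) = (t^2 - 6*t - 16)/(t*(t - 2))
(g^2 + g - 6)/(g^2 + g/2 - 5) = 2*(g + 3)/(2*g + 5)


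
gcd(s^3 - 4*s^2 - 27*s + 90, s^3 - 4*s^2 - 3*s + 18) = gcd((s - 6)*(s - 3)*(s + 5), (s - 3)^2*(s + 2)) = s - 3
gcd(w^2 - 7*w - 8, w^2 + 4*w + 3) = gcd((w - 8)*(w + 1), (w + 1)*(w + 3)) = w + 1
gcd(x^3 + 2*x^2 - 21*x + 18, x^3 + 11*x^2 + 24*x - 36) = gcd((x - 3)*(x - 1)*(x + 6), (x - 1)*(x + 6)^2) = x^2 + 5*x - 6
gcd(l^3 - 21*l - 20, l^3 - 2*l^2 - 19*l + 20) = l^2 - l - 20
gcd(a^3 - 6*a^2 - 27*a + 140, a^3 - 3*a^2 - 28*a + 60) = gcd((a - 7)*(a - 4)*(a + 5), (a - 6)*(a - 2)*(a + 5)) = a + 5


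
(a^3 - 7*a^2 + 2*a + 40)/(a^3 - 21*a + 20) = (a^2 - 3*a - 10)/(a^2 + 4*a - 5)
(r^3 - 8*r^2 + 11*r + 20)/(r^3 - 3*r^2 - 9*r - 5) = (r - 4)/(r + 1)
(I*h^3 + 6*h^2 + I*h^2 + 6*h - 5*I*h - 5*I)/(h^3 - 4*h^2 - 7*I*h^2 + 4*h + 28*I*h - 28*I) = (I*h^3 + h^2*(6 + I) + h*(6 - 5*I) - 5*I)/(h^3 + h^2*(-4 - 7*I) + h*(4 + 28*I) - 28*I)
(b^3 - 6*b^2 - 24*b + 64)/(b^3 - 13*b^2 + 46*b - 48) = (b + 4)/(b - 3)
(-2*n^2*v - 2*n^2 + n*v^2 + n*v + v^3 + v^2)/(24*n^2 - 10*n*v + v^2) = (-2*n^2*v - 2*n^2 + n*v^2 + n*v + v^3 + v^2)/(24*n^2 - 10*n*v + v^2)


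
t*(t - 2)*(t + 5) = t^3 + 3*t^2 - 10*t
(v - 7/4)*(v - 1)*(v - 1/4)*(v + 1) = v^4 - 2*v^3 - 9*v^2/16 + 2*v - 7/16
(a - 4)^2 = a^2 - 8*a + 16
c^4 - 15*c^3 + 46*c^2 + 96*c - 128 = (c - 8)^2*(c - 1)*(c + 2)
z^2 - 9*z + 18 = (z - 6)*(z - 3)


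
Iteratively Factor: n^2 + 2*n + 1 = (n + 1)*(n + 1)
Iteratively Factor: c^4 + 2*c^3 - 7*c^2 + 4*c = (c)*(c^3 + 2*c^2 - 7*c + 4) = c*(c - 1)*(c^2 + 3*c - 4) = c*(c - 1)^2*(c + 4)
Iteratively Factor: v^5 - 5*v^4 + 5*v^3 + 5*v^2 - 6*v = (v - 1)*(v^4 - 4*v^3 + v^2 + 6*v) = (v - 2)*(v - 1)*(v^3 - 2*v^2 - 3*v) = (v - 2)*(v - 1)*(v + 1)*(v^2 - 3*v) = (v - 3)*(v - 2)*(v - 1)*(v + 1)*(v)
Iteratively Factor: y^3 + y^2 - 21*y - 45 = (y - 5)*(y^2 + 6*y + 9) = (y - 5)*(y + 3)*(y + 3)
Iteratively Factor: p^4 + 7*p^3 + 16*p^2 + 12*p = (p + 2)*(p^3 + 5*p^2 + 6*p) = (p + 2)^2*(p^2 + 3*p) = (p + 2)^2*(p + 3)*(p)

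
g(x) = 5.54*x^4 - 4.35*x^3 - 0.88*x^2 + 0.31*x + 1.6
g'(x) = 22.16*x^3 - 13.05*x^2 - 1.76*x + 0.31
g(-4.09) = 1833.48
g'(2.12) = 149.07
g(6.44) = 8334.39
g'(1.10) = 12.08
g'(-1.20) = -54.66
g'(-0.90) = -24.83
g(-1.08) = 13.26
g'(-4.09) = -1726.93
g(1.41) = 9.99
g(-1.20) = 18.97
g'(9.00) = 15082.06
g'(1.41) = 34.00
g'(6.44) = 5366.46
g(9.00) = 33109.90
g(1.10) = 3.20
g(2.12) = 68.76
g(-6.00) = 8087.50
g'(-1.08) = -40.93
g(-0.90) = 7.41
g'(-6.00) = -5245.49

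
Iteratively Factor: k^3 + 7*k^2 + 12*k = (k)*(k^2 + 7*k + 12) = k*(k + 4)*(k + 3)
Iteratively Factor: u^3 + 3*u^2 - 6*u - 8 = (u - 2)*(u^2 + 5*u + 4) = (u - 2)*(u + 1)*(u + 4)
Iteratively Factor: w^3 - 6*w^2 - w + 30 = (w + 2)*(w^2 - 8*w + 15) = (w - 5)*(w + 2)*(w - 3)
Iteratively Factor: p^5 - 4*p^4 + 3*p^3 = (p)*(p^4 - 4*p^3 + 3*p^2) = p*(p - 1)*(p^3 - 3*p^2) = p^2*(p - 1)*(p^2 - 3*p) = p^2*(p - 3)*(p - 1)*(p)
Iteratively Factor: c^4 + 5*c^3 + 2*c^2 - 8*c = (c - 1)*(c^3 + 6*c^2 + 8*c) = (c - 1)*(c + 4)*(c^2 + 2*c) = c*(c - 1)*(c + 4)*(c + 2)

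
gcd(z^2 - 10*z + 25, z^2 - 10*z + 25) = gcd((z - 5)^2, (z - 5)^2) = z^2 - 10*z + 25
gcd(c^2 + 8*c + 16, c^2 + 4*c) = c + 4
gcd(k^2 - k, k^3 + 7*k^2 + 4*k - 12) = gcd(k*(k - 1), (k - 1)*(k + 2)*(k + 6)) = k - 1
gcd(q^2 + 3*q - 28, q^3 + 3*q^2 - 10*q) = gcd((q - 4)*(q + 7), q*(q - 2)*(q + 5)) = 1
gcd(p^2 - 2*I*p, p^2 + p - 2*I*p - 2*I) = p - 2*I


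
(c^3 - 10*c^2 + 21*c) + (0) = c^3 - 10*c^2 + 21*c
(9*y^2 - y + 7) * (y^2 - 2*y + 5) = 9*y^4 - 19*y^3 + 54*y^2 - 19*y + 35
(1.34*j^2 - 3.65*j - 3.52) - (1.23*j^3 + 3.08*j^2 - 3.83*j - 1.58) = -1.23*j^3 - 1.74*j^2 + 0.18*j - 1.94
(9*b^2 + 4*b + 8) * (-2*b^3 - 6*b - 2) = -18*b^5 - 8*b^4 - 70*b^3 - 42*b^2 - 56*b - 16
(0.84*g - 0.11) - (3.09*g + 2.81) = -2.25*g - 2.92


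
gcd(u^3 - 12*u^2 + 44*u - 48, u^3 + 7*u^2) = 1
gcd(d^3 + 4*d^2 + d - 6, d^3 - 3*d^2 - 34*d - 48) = d^2 + 5*d + 6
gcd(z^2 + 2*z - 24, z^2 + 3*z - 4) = 1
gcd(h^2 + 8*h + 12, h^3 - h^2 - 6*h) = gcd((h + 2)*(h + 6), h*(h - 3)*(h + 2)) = h + 2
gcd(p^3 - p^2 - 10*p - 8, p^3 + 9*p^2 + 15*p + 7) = p + 1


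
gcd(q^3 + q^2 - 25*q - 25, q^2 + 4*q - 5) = q + 5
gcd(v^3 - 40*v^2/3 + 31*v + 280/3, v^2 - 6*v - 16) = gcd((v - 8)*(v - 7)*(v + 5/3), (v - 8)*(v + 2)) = v - 8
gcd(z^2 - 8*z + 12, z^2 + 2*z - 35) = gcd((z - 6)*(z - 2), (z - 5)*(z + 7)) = 1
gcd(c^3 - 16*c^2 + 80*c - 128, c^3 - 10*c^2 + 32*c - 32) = c^2 - 8*c + 16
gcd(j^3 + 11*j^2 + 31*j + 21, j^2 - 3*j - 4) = j + 1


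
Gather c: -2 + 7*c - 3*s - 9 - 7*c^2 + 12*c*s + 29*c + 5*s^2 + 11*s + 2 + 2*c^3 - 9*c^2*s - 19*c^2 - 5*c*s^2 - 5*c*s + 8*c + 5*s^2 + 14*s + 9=2*c^3 + c^2*(-9*s - 26) + c*(-5*s^2 + 7*s + 44) + 10*s^2 + 22*s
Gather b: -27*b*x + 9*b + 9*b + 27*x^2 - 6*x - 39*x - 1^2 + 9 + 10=b*(18 - 27*x) + 27*x^2 - 45*x + 18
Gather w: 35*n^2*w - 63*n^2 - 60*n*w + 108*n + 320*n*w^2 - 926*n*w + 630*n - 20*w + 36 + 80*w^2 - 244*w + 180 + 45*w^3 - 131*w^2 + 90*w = -63*n^2 + 738*n + 45*w^3 + w^2*(320*n - 51) + w*(35*n^2 - 986*n - 174) + 216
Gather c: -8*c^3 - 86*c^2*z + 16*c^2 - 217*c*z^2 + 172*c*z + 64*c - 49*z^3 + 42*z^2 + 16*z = -8*c^3 + c^2*(16 - 86*z) + c*(-217*z^2 + 172*z + 64) - 49*z^3 + 42*z^2 + 16*z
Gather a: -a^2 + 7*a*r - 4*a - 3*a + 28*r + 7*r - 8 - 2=-a^2 + a*(7*r - 7) + 35*r - 10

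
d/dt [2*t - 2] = 2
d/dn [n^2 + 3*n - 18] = 2*n + 3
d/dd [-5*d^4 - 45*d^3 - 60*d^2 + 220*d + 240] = -20*d^3 - 135*d^2 - 120*d + 220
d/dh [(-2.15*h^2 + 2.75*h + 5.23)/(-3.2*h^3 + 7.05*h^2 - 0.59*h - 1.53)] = (-6.88*h^4 + 17.6*h^3 + 32.089*h^2 - 67.164*h - 1.1218)/(10.24*h^6 - 45.12*h^5 + 53.4785*h^4 + 1.473*h^3 - 21.2249*h^2 + 1.8054*h + 2.3409)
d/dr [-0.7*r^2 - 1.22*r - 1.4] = -1.4*r - 1.22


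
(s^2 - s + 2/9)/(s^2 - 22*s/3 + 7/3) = (s - 2/3)/(s - 7)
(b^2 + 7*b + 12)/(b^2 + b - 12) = (b + 3)/(b - 3)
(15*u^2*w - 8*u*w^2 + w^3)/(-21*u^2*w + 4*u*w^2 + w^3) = (-5*u + w)/(7*u + w)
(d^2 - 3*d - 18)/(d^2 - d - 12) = (d - 6)/(d - 4)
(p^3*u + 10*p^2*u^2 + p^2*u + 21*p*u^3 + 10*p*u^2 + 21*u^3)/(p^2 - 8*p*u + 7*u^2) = u*(p^3 + 10*p^2*u + p^2 + 21*p*u^2 + 10*p*u + 21*u^2)/(p^2 - 8*p*u + 7*u^2)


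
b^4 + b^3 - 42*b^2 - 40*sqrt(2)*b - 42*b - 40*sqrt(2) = (b + 1)*(b - 5*sqrt(2))*(b + sqrt(2))*(b + 4*sqrt(2))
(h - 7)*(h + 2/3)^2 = h^3 - 17*h^2/3 - 80*h/9 - 28/9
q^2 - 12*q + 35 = (q - 7)*(q - 5)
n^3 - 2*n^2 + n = n*(n - 1)^2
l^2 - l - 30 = (l - 6)*(l + 5)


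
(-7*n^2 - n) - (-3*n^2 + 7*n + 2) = -4*n^2 - 8*n - 2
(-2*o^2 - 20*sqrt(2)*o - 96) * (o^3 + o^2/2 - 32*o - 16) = -2*o^5 - 20*sqrt(2)*o^4 - o^4 - 32*o^3 - 10*sqrt(2)*o^3 - 16*o^2 + 640*sqrt(2)*o^2 + 320*sqrt(2)*o + 3072*o + 1536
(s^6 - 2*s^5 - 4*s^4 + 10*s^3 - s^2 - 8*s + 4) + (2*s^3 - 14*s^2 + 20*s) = s^6 - 2*s^5 - 4*s^4 + 12*s^3 - 15*s^2 + 12*s + 4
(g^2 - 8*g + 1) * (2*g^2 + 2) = 2*g^4 - 16*g^3 + 4*g^2 - 16*g + 2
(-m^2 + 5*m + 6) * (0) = 0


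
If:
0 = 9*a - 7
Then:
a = 7/9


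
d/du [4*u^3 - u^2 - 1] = 2*u*(6*u - 1)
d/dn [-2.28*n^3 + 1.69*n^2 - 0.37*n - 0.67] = -6.84*n^2 + 3.38*n - 0.37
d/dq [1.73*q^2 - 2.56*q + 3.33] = 3.46*q - 2.56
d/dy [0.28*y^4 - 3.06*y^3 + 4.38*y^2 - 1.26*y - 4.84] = 1.12*y^3 - 9.18*y^2 + 8.76*y - 1.26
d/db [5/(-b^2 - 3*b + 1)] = 5*(2*b + 3)/(b^2 + 3*b - 1)^2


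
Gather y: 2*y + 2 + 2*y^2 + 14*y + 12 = 2*y^2 + 16*y + 14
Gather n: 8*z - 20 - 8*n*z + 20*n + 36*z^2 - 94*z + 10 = n*(20 - 8*z) + 36*z^2 - 86*z - 10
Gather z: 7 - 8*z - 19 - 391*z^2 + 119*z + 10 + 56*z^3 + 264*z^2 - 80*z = 56*z^3 - 127*z^2 + 31*z - 2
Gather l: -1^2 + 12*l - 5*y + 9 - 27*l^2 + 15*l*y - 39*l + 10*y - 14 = -27*l^2 + l*(15*y - 27) + 5*y - 6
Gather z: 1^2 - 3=-2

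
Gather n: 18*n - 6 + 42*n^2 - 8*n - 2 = 42*n^2 + 10*n - 8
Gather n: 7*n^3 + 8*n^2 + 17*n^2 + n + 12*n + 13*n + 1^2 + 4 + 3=7*n^3 + 25*n^2 + 26*n + 8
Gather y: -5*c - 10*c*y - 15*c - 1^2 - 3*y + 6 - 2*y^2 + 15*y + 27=-20*c - 2*y^2 + y*(12 - 10*c) + 32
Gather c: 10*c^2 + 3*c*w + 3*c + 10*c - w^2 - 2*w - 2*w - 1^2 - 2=10*c^2 + c*(3*w + 13) - w^2 - 4*w - 3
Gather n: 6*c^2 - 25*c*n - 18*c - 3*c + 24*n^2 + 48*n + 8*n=6*c^2 - 21*c + 24*n^2 + n*(56 - 25*c)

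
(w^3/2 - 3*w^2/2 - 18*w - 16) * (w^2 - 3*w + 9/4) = w^5/2 - 3*w^4 - 99*w^3/8 + 277*w^2/8 + 15*w/2 - 36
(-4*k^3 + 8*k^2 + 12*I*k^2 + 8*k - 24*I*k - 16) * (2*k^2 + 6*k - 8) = -8*k^5 - 8*k^4 + 24*I*k^4 + 96*k^3 + 24*I*k^3 - 48*k^2 - 240*I*k^2 - 160*k + 192*I*k + 128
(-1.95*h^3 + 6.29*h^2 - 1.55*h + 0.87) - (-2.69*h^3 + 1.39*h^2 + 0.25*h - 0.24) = 0.74*h^3 + 4.9*h^2 - 1.8*h + 1.11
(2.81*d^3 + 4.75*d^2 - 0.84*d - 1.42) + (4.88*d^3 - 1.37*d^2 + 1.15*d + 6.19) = 7.69*d^3 + 3.38*d^2 + 0.31*d + 4.77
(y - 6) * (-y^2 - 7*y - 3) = -y^3 - y^2 + 39*y + 18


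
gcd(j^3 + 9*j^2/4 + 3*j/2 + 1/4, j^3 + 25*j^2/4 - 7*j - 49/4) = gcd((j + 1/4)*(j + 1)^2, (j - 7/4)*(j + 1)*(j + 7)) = j + 1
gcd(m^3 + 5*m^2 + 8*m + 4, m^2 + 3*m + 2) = m^2 + 3*m + 2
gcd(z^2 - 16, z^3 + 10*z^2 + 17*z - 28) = z + 4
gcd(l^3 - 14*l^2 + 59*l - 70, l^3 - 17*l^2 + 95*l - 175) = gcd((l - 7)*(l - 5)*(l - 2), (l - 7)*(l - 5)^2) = l^2 - 12*l + 35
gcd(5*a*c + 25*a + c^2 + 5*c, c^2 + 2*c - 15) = c + 5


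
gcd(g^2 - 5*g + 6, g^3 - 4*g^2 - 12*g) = 1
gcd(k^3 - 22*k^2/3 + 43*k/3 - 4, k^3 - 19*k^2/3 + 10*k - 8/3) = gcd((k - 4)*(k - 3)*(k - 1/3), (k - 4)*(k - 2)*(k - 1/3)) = k^2 - 13*k/3 + 4/3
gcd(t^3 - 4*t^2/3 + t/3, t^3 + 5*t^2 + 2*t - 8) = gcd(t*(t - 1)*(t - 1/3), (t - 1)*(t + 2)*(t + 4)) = t - 1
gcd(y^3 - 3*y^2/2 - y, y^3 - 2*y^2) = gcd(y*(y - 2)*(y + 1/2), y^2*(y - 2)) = y^2 - 2*y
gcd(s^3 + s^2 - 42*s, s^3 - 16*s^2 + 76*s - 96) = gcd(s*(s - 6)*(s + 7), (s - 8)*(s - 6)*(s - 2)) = s - 6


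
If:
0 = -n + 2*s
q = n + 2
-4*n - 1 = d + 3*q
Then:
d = -14*s - 7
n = 2*s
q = 2*s + 2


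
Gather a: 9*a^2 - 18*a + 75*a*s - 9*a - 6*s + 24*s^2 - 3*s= 9*a^2 + a*(75*s - 27) + 24*s^2 - 9*s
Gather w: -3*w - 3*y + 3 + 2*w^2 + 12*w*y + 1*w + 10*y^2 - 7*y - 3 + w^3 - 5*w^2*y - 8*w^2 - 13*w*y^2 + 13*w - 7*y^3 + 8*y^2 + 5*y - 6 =w^3 + w^2*(-5*y - 6) + w*(-13*y^2 + 12*y + 11) - 7*y^3 + 18*y^2 - 5*y - 6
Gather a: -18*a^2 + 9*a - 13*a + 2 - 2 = -18*a^2 - 4*a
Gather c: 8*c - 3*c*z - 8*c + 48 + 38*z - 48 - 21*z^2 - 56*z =-3*c*z - 21*z^2 - 18*z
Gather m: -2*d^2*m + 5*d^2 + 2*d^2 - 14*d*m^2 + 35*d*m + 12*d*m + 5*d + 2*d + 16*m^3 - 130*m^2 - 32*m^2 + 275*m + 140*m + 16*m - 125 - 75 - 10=7*d^2 + 7*d + 16*m^3 + m^2*(-14*d - 162) + m*(-2*d^2 + 47*d + 431) - 210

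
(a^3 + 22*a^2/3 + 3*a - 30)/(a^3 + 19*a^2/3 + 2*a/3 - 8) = (3*a^2 + 4*a - 15)/(3*a^2 + a - 4)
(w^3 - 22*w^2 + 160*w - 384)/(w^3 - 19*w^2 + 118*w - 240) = (w - 8)/(w - 5)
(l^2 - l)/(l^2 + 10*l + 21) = l*(l - 1)/(l^2 + 10*l + 21)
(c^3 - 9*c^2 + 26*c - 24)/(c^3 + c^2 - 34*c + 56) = (c - 3)/(c + 7)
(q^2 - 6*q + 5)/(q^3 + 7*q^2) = (q^2 - 6*q + 5)/(q^2*(q + 7))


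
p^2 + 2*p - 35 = (p - 5)*(p + 7)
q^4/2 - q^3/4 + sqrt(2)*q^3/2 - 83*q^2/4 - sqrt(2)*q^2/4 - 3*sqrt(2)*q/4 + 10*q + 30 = (q/2 + 1/2)*(q - 3/2)*(q - 4*sqrt(2))*(q + 5*sqrt(2))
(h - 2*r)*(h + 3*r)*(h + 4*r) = h^3 + 5*h^2*r - 2*h*r^2 - 24*r^3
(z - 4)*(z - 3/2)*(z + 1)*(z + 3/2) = z^4 - 3*z^3 - 25*z^2/4 + 27*z/4 + 9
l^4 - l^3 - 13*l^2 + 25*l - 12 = (l - 3)*(l - 1)^2*(l + 4)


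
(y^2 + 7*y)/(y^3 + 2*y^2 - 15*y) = (y + 7)/(y^2 + 2*y - 15)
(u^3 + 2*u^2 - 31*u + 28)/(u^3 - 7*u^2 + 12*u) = (u^2 + 6*u - 7)/(u*(u - 3))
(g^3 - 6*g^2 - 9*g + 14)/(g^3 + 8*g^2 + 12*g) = (g^2 - 8*g + 7)/(g*(g + 6))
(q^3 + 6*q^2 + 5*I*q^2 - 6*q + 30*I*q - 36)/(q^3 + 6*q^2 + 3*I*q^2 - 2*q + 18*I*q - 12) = (q + 3*I)/(q + I)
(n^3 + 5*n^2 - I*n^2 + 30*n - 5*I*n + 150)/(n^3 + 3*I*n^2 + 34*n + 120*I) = (n + 5)/(n + 4*I)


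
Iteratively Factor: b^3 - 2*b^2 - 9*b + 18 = (b - 3)*(b^2 + b - 6) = (b - 3)*(b + 3)*(b - 2)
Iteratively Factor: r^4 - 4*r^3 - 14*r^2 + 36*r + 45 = (r + 3)*(r^3 - 7*r^2 + 7*r + 15) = (r - 3)*(r + 3)*(r^2 - 4*r - 5) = (r - 5)*(r - 3)*(r + 3)*(r + 1)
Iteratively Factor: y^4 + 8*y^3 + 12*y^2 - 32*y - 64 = (y - 2)*(y^3 + 10*y^2 + 32*y + 32) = (y - 2)*(y + 4)*(y^2 + 6*y + 8) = (y - 2)*(y + 4)^2*(y + 2)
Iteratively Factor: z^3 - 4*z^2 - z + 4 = (z - 4)*(z^2 - 1) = (z - 4)*(z + 1)*(z - 1)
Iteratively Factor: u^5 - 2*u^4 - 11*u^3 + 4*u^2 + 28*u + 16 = (u - 4)*(u^4 + 2*u^3 - 3*u^2 - 8*u - 4) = (u - 4)*(u + 1)*(u^3 + u^2 - 4*u - 4) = (u - 4)*(u + 1)^2*(u^2 - 4) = (u - 4)*(u + 1)^2*(u + 2)*(u - 2)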